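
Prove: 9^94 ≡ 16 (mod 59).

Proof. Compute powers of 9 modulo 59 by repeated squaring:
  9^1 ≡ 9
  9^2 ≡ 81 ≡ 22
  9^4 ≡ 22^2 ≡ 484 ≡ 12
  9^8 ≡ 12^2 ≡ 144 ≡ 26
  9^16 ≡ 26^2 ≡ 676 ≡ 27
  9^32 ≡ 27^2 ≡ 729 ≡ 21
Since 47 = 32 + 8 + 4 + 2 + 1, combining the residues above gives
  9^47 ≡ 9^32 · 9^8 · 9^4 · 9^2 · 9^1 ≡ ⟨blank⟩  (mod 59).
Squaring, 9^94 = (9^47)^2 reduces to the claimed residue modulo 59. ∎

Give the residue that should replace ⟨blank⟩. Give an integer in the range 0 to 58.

Multiply the listed residues: 21 · 26 · 12 · 22 · 9 = 546 → 6552 → 144144 → 1297296.
Reducing modulo 59: 1297296 = 21988·59 + 4, so 9^47 ≡ 4.

4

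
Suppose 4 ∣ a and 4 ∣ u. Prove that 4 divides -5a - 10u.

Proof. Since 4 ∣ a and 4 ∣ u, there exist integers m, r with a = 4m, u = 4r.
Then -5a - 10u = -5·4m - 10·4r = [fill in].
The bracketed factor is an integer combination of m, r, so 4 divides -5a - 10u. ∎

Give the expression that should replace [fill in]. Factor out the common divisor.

Pull the common 4 out of every term: -5·4m - 10·4r = 4(-5m - 10r).
-5m - 10r is an integer, which exhibits the divisibility.

4(-5m - 10r)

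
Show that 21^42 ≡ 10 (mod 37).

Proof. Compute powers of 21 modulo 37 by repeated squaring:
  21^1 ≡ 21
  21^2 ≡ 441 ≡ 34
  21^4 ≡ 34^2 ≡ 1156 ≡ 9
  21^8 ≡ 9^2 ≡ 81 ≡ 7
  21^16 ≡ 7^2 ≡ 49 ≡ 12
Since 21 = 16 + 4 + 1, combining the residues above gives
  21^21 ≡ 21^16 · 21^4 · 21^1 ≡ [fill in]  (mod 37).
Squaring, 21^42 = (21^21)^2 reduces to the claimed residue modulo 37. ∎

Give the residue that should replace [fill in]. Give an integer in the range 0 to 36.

11

21^16 · 21^4 · 21^1 ≡ 12 · 9 · 21 = 2268.
2268 mod 37 = 11, so 21^21 ≡ 11 (mod 37).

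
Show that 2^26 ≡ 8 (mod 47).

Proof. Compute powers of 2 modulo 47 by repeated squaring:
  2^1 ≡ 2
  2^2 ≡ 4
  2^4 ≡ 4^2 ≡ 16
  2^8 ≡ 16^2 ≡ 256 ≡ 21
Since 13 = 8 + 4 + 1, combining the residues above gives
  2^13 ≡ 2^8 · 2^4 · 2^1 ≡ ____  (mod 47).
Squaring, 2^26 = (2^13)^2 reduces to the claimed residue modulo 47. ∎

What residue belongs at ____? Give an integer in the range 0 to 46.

Multiply the listed residues: 21 · 16 · 2 = 336 → 672.
Reducing modulo 47: 672 = 14·47 + 14, so 2^13 ≡ 14.

14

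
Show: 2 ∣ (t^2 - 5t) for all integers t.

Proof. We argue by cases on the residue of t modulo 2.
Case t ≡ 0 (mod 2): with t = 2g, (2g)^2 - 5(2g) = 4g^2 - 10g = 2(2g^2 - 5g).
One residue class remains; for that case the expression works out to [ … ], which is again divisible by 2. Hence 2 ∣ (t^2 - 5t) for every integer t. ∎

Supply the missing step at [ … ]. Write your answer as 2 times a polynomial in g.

2(2g^2 - 3g - 2)

The residues treated are {0}, so the missing case is t ≡ 1 (mod 2); write t = 2g+1.
Then (2g+1)^2 - 5(2g+1) = 4g^2 - 6g - 4 = 2(2g^2 - 3g - 2).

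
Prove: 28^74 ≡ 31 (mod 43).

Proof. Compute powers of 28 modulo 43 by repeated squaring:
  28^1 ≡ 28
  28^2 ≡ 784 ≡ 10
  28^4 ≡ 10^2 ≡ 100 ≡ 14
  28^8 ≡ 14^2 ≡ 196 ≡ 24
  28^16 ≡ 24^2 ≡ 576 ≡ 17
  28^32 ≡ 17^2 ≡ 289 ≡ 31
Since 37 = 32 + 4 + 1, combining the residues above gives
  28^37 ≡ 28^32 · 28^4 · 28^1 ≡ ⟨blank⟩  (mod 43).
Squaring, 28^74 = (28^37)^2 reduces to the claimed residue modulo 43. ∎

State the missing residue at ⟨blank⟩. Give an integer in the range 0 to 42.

26

Multiply the listed residues: 31 · 14 · 28 = 434 → 12152.
Reducing modulo 43: 12152 = 282·43 + 26, so 28^37 ≡ 26.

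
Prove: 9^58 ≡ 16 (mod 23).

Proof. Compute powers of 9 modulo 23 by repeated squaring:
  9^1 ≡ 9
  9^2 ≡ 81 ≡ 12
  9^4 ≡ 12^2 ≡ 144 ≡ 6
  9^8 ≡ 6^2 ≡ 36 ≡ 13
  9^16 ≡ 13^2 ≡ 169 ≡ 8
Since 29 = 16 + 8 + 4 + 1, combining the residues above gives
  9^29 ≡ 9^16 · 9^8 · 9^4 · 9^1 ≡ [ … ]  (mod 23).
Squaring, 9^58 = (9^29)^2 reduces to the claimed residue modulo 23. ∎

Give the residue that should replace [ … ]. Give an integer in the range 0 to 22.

4

9^16 · 9^8 · 9^4 · 9^1 ≡ 8 · 13 · 6 · 9 = 5616.
5616 mod 23 = 4, so 9^29 ≡ 4 (mod 23).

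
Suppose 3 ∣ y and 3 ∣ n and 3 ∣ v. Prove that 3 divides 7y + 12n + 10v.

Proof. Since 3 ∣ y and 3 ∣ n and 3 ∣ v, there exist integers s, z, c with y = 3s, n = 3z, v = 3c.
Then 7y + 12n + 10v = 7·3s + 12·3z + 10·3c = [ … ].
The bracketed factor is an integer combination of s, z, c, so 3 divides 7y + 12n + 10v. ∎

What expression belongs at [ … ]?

3(10c + 7s + 12z)

Each term has a factor of 3: 7·3s + 12·3z + 10·3c = 3·(10c + 7s + 12z).
Since 10c + 7s + 12z is an integer, 3 ∣ (7y + 12n + 10v).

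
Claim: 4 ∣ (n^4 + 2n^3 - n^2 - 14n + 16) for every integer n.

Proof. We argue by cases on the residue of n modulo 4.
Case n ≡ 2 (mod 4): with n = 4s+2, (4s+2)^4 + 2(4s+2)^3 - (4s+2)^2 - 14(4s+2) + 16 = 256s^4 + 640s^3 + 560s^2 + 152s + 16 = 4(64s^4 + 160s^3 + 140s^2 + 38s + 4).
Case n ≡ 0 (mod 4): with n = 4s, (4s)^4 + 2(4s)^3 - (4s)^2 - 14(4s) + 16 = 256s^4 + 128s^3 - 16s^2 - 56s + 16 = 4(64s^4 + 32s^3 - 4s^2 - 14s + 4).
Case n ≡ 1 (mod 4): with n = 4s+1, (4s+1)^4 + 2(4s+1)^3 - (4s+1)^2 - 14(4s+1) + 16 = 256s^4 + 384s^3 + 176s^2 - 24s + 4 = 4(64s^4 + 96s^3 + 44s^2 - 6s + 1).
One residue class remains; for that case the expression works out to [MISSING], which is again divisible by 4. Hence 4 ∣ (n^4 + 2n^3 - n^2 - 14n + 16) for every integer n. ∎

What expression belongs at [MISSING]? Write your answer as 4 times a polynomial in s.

Only n ≡ 3 (mod 4) is unaccounted for. Put n = 4s+3:
(4s+3)^4 + 2(4s+3)^3 - (4s+3)^2 - 14(4s+3) + 16 expands to 256s^4 + 896s^3 + 1136s^2 + 568s + 100,
and factoring out 4 leaves 4(64s^4 + 224s^3 + 284s^2 + 142s + 25).

4(64s^4 + 224s^3 + 284s^2 + 142s + 25)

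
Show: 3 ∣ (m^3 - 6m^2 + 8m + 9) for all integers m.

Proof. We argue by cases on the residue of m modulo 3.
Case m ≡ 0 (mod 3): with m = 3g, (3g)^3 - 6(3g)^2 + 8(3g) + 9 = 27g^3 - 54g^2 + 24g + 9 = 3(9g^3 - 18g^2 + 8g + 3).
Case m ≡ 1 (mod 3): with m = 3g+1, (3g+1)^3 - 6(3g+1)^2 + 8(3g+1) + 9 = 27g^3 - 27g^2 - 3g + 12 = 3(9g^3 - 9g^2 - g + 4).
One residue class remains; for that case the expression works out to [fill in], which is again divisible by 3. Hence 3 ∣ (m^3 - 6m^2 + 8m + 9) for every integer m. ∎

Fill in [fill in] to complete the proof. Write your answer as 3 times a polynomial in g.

3(9g^3 - 4g + 3)

Only m ≡ 2 (mod 3) is unaccounted for. Put m = 3g+2:
(3g+2)^3 - 6(3g+2)^2 + 8(3g+2) + 9 expands to 27g^3 - 12g + 9,
and factoring out 3 leaves 3(9g^3 - 4g + 3).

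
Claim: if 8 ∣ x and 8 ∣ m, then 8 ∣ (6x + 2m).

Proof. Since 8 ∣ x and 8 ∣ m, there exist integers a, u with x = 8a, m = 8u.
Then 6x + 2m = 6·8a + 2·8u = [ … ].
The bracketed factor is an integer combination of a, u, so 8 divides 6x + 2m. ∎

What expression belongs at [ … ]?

8(6a + 2u)

Each term has a factor of 8: 6·8a + 2·8u = 8·(6a + 2u).
Since 6a + 2u is an integer, 8 ∣ (6x + 2m).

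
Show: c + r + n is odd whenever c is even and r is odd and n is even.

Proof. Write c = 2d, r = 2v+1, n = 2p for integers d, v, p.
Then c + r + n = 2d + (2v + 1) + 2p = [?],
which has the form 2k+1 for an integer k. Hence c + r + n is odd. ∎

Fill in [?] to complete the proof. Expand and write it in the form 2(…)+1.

2(d + p + v) + 1

Expanding: 2d + (2v + 1) + 2p = 2d + 2p + 2v + 1.
Every term except the constant is even, so this is 2(d + p + v) + 1,
and d + p + v ∈ ℤ gives the required form.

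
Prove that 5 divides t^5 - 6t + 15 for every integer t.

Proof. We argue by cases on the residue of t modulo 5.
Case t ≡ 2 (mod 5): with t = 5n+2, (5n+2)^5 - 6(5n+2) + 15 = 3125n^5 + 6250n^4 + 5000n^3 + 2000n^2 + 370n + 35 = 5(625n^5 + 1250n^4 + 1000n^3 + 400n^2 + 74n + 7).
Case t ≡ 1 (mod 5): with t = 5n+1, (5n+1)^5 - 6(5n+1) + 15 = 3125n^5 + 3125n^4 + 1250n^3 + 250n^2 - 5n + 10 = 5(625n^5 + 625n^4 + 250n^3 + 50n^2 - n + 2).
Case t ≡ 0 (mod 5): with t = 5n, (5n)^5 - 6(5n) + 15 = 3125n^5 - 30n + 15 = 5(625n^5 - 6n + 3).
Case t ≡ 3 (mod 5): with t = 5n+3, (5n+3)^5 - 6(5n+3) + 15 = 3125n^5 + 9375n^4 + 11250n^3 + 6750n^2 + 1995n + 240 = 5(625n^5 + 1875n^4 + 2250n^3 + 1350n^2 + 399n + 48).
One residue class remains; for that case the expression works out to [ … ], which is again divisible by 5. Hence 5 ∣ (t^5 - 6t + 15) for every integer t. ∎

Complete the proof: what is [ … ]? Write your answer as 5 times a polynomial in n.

The residues treated are {2, 1, 0, 3}, so the missing case is t ≡ 4 (mod 5); write t = 5n+4.
Then (5n+4)^5 - 6(5n+4) + 15 = 3125n^5 + 12500n^4 + 20000n^3 + 16000n^2 + 6370n + 1015 = 5(625n^5 + 2500n^4 + 4000n^3 + 3200n^2 + 1274n + 203).

5(625n^5 + 2500n^4 + 4000n^3 + 3200n^2 + 1274n + 203)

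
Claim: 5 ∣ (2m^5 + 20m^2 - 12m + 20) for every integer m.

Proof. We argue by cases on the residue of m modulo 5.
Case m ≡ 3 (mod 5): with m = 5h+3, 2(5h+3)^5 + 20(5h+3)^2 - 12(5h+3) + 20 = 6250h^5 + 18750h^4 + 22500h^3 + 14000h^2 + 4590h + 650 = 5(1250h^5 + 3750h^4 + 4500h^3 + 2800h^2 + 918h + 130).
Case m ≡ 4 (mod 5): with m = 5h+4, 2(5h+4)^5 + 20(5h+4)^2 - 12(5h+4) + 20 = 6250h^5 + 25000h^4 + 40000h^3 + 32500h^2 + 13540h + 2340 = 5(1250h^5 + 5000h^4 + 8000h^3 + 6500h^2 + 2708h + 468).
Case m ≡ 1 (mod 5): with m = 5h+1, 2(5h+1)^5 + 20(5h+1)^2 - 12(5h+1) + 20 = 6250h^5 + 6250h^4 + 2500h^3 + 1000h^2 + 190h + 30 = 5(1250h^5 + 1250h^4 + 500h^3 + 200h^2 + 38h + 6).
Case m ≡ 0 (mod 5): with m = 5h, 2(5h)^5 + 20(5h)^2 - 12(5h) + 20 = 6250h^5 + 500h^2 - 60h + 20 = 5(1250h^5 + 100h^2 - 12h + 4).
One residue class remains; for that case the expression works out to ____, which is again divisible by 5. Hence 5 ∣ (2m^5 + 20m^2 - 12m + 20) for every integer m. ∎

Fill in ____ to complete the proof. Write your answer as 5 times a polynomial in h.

Only m ≡ 2 (mod 5) is unaccounted for. Put m = 5h+2:
2(5h+2)^5 + 20(5h+2)^2 - 12(5h+2) + 20 expands to 6250h^5 + 12500h^4 + 10000h^3 + 4500h^2 + 1140h + 140,
and factoring out 5 leaves 5(1250h^5 + 2500h^4 + 2000h^3 + 900h^2 + 228h + 28).

5(1250h^5 + 2500h^4 + 2000h^3 + 900h^2 + 228h + 28)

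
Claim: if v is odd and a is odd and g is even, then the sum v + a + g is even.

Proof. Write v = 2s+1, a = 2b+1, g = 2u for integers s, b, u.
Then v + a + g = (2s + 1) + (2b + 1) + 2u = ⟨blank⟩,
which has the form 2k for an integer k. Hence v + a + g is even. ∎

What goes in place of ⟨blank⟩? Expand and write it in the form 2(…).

2(b + s + u + 1)

Expanding: (2s + 1) + (2b + 1) + 2u = 2b + 2s + 2u + 2.
Every term is even; pulling out the factor of 2 gives 2(b + s + u + 1).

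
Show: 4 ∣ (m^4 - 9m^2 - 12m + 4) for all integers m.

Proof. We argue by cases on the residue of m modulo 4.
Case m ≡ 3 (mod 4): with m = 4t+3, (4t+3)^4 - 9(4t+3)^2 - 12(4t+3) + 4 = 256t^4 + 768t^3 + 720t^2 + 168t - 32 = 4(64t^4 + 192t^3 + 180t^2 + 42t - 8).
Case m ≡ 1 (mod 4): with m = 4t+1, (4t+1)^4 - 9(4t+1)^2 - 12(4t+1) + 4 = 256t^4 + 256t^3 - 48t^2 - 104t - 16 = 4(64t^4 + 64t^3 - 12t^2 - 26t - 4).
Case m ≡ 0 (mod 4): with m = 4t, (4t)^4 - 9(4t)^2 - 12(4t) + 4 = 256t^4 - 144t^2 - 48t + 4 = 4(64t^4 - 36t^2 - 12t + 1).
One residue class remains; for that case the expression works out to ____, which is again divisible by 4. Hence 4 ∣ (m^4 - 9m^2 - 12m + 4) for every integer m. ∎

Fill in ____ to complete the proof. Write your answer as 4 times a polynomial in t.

4(64t^4 + 128t^3 + 60t^2 - 16t - 10)

Only m ≡ 2 (mod 4) is unaccounted for. Put m = 4t+2:
(4t+2)^4 - 9(4t+2)^2 - 12(4t+2) + 4 expands to 256t^4 + 512t^3 + 240t^2 - 64t - 40,
and factoring out 4 leaves 4(64t^4 + 128t^3 + 60t^2 - 16t - 10).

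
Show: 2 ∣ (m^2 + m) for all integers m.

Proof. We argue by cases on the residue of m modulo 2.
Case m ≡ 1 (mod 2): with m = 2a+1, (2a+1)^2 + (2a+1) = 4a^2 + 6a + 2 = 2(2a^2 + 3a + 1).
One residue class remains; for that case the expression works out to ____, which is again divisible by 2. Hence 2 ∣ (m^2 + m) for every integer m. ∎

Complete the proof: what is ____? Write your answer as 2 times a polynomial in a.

2(2a^2 + a)

Only m ≡ 0 (mod 2) is unaccounted for. Put m = 2a:
(2a)^2 + (2a) expands to 4a^2 + 2a,
and factoring out 2 leaves 2(2a^2 + a).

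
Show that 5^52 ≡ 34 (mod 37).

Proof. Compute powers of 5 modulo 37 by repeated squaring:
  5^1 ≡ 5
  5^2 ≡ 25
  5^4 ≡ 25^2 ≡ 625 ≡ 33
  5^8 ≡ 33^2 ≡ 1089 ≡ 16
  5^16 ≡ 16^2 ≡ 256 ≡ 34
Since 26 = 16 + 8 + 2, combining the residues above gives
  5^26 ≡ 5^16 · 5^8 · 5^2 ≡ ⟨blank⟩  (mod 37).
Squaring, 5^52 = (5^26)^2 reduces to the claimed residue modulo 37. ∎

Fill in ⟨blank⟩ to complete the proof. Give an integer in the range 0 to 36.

21

5^16 · 5^8 · 5^2 ≡ 34 · 16 · 25 = 13600.
13600 mod 37 = 21, so 5^26 ≡ 21 (mod 37).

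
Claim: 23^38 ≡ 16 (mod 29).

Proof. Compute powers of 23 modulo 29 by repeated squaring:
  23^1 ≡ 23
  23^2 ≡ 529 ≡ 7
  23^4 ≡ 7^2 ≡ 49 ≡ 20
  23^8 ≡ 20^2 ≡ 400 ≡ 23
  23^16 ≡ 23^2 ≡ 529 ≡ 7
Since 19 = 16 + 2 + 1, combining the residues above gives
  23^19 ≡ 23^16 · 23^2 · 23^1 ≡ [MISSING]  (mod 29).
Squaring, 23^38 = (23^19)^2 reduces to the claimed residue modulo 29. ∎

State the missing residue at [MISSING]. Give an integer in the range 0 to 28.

Multiply the listed residues: 7 · 7 · 23 = 49 → 1127.
Reducing modulo 29: 1127 = 38·29 + 25, so 23^19 ≡ 25.

25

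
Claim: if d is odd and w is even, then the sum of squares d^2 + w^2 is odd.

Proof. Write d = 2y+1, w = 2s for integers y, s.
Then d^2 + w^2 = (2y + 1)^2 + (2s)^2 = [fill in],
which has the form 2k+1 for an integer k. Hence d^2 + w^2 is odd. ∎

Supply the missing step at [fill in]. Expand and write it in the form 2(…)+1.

2(2s^2 + 2y^2 + 2y) + 1

(2y + 1)^2 + (2s)^2 = 4s^2 + 4y^2 + 4y + 1
= 2(2s^2 + 2y^2 + 2y) + 1.
Since 2s^2 + 2y^2 + 2y is an integer, the sum of squares is of the form 2k+1 for an integer k.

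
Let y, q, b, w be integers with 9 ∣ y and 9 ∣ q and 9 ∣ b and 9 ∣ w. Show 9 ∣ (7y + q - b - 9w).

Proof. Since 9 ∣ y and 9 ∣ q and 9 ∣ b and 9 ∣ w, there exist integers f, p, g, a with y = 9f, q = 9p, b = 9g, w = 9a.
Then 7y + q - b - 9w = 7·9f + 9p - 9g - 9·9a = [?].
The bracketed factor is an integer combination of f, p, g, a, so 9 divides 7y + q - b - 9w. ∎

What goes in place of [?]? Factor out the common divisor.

Each term has a factor of 9: 7·9f + 9p - 9g - 9·9a = 9·(-9a + 7f - g + p).
Since -9a + 7f - g + p is an integer, 9 ∣ (7y + q - b - 9w).

9(-9a + 7f - g + p)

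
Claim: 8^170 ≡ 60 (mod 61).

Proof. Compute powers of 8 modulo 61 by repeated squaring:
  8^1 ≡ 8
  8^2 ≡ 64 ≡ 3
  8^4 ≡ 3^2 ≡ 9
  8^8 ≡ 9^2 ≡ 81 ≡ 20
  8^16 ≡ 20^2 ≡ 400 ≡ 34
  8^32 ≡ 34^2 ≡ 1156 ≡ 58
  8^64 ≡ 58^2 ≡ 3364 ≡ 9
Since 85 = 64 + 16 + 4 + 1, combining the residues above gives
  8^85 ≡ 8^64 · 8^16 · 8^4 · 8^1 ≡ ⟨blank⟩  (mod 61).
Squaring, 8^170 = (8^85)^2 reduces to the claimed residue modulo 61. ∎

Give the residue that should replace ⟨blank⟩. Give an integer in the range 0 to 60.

Multiply the listed residues: 9 · 34 · 9 · 8 = 306 → 2754 → 22032.
Reducing modulo 61: 22032 = 361·61 + 11, so 8^85 ≡ 11.

11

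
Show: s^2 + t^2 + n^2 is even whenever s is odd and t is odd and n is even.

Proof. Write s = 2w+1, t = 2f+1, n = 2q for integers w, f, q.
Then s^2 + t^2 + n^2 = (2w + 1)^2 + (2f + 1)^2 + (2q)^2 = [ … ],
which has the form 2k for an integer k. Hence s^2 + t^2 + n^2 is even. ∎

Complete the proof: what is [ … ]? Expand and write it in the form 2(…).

2(2f^2 + 2f + 2q^2 + 2w^2 + 2w + 1)

Expanding: (2w + 1)^2 + (2f + 1)^2 + (2q)^2 = 4f^2 + 4f + 4q^2 + 4w^2 + 4w + 2.
Every term is even; pulling out the factor of 2 gives 2(2f^2 + 2f + 2q^2 + 2w^2 + 2w + 1).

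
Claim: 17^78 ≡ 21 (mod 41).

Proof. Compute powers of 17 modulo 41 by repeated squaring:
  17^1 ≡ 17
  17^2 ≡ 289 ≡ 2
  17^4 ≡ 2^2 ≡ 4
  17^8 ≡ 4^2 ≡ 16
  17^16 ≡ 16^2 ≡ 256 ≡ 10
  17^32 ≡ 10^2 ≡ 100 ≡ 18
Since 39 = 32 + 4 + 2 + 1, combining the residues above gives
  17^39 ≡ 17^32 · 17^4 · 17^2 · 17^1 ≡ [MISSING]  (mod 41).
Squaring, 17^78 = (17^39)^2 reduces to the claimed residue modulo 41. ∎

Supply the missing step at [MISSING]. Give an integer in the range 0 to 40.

17^32 · 17^4 · 17^2 · 17^1 ≡ 18 · 4 · 2 · 17 = 2448.
2448 mod 41 = 29, so 17^39 ≡ 29 (mod 41).

29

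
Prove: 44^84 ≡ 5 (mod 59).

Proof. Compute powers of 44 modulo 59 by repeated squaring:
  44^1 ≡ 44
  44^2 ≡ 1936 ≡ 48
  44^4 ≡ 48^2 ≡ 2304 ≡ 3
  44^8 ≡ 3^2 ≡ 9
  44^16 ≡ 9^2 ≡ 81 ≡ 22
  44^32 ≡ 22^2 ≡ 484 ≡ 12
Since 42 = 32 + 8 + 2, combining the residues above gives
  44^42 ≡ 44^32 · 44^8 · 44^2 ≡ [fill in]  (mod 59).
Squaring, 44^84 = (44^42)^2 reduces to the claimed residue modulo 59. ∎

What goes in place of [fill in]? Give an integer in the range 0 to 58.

51

Multiply the listed residues: 12 · 9 · 48 = 108 → 5184.
Reducing modulo 59: 5184 = 87·59 + 51, so 44^42 ≡ 51.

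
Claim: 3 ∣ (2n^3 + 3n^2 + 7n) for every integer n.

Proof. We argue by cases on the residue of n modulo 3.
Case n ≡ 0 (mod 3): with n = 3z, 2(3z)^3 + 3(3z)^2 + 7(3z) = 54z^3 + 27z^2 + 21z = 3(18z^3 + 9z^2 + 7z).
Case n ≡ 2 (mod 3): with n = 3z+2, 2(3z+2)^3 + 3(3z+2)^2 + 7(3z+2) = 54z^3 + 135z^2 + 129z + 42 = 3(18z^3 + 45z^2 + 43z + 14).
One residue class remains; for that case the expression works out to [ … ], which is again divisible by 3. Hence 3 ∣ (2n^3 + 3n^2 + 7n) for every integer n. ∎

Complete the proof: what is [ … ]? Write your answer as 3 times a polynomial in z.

Only n ≡ 1 (mod 3) is unaccounted for. Put n = 3z+1:
2(3z+1)^3 + 3(3z+1)^2 + 7(3z+1) expands to 54z^3 + 81z^2 + 57z + 12,
and factoring out 3 leaves 3(18z^3 + 27z^2 + 19z + 4).

3(18z^3 + 27z^2 + 19z + 4)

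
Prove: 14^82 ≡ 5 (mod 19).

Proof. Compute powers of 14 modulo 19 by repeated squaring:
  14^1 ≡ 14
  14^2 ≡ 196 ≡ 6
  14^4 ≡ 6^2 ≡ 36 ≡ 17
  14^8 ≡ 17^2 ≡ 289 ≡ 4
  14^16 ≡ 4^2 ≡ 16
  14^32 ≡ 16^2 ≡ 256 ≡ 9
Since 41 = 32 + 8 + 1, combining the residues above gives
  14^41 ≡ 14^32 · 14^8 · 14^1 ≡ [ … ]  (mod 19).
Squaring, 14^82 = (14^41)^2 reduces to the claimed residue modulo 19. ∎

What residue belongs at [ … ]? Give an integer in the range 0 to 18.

10

Multiply the listed residues: 9 · 4 · 14 = 36 → 504.
Reducing modulo 19: 504 = 26·19 + 10, so 14^41 ≡ 10.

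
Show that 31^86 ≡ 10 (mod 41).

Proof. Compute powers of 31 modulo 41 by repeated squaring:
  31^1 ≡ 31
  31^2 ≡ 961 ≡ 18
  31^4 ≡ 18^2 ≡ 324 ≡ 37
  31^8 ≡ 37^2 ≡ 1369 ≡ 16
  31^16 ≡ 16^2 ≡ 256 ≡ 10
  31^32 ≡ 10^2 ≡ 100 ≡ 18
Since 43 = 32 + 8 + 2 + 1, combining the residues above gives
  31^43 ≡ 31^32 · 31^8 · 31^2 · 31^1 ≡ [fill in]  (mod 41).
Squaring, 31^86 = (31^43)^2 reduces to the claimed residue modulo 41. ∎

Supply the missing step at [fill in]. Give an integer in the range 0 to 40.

31^32 · 31^8 · 31^2 · 31^1 ≡ 18 · 16 · 18 · 31 = 160704.
160704 mod 41 = 25, so 31^43 ≡ 25 (mod 41).

25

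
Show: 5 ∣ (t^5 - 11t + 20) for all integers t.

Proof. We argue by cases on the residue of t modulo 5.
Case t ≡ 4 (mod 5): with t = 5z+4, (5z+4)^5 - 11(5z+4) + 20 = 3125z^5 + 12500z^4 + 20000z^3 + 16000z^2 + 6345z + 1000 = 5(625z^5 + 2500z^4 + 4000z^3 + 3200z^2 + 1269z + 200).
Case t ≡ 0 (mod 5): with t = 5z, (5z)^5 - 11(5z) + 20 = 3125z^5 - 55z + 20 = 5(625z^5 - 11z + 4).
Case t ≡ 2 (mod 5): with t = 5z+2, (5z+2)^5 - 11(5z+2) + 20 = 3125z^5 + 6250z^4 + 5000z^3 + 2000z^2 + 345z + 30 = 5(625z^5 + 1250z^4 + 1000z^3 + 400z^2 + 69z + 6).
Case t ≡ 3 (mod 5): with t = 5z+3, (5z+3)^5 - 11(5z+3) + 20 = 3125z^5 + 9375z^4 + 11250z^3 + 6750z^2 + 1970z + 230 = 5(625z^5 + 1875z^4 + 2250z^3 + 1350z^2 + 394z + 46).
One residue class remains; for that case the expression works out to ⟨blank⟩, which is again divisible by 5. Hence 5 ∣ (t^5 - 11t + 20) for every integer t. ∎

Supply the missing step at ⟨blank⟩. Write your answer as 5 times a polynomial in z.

5(625z^5 + 625z^4 + 250z^3 + 50z^2 - 6z + 2)

The residues treated are {4, 0, 2, 3}, so the missing case is t ≡ 1 (mod 5); write t = 5z+1.
Then (5z+1)^5 - 11(5z+1) + 20 = 3125z^5 + 3125z^4 + 1250z^3 + 250z^2 - 30z + 10 = 5(625z^5 + 625z^4 + 250z^3 + 50z^2 - 6z + 2).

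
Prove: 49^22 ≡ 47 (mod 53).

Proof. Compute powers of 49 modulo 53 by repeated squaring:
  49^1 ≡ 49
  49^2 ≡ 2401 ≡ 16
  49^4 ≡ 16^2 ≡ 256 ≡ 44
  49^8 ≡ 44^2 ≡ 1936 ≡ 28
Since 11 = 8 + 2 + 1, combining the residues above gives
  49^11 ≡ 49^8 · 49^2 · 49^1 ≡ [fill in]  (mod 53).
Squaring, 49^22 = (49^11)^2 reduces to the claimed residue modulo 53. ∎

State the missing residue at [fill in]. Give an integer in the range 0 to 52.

10

49^8 · 49^2 · 49^1 ≡ 28 · 16 · 49 = 21952.
21952 mod 53 = 10, so 49^11 ≡ 10 (mod 53).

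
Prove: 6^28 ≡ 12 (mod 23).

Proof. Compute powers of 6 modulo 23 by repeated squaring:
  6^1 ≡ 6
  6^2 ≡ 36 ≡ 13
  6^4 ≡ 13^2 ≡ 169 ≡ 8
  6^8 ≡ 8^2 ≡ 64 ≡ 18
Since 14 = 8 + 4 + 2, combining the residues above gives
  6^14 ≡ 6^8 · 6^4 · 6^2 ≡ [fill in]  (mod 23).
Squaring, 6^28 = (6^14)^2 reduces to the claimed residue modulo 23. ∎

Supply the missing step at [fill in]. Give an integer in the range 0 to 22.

9

Multiply the listed residues: 18 · 8 · 13 = 144 → 1872.
Reducing modulo 23: 1872 = 81·23 + 9, so 6^14 ≡ 9.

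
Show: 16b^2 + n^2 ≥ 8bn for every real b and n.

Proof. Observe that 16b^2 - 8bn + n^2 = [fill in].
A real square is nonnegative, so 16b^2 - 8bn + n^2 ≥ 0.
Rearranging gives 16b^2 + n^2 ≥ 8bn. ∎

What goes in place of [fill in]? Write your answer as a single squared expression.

16b^2 - 8bn + n^2 is a perfect-square trinomial: the outer terms are (4b)^2 and (n)^2, and the cross term is -2·4b·n.
So 16b^2 - 8bn + n^2 = (4b - n)^2 ≥ 0.

(4b - n)^2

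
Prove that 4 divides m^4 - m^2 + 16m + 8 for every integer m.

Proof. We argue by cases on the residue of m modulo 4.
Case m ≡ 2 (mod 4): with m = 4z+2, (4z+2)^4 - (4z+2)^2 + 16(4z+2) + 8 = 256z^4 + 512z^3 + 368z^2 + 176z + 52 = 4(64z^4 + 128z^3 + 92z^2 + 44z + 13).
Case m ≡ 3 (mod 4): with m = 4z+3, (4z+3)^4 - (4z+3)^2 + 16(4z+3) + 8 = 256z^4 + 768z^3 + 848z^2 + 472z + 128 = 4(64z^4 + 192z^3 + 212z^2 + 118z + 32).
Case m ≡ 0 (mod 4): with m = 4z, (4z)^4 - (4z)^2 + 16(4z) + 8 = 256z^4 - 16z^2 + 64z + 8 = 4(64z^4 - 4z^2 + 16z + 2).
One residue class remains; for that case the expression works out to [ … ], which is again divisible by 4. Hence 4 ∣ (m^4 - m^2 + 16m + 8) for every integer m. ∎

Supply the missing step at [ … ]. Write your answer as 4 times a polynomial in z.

Only m ≡ 1 (mod 4) is unaccounted for. Put m = 4z+1:
(4z+1)^4 - (4z+1)^2 + 16(4z+1) + 8 expands to 256z^4 + 256z^3 + 80z^2 + 72z + 24,
and factoring out 4 leaves 4(64z^4 + 64z^3 + 20z^2 + 18z + 6).

4(64z^4 + 64z^3 + 20z^2 + 18z + 6)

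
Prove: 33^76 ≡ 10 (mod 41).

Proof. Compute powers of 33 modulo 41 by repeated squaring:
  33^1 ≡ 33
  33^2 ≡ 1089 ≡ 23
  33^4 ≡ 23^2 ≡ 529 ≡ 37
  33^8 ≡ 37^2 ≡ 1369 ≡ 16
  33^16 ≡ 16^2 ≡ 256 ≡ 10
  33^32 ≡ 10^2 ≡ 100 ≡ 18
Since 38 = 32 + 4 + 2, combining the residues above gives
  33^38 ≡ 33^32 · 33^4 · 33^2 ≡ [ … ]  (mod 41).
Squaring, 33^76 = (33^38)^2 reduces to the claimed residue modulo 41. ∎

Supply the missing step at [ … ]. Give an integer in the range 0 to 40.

Multiply the listed residues: 18 · 37 · 23 = 666 → 15318.
Reducing modulo 41: 15318 = 373·41 + 25, so 33^38 ≡ 25.

25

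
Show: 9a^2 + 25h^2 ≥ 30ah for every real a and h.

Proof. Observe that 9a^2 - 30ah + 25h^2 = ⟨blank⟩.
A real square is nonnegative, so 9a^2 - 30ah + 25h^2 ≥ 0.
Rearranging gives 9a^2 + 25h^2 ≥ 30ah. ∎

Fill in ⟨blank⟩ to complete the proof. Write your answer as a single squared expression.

9a^2 - 30ah + 25h^2 is a perfect-square trinomial: the outer terms are (3a)^2 and (5h)^2, and the cross term is -2·3a·5h.
So 9a^2 - 30ah + 25h^2 = (3a - 5h)^2 ≥ 0.

(3a - 5h)^2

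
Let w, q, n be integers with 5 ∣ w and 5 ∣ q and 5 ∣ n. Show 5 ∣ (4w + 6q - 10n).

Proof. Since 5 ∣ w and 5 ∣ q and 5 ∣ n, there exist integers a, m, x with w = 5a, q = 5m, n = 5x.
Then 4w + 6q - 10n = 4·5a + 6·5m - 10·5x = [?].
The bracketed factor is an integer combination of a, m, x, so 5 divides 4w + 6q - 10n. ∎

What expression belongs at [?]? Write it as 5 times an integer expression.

Pull the common 5 out of every term: 4·5a + 6·5m - 10·5x = 5(4a + 6m - 10x).
4a + 6m - 10x is an integer, which exhibits the divisibility.

5(4a + 6m - 10x)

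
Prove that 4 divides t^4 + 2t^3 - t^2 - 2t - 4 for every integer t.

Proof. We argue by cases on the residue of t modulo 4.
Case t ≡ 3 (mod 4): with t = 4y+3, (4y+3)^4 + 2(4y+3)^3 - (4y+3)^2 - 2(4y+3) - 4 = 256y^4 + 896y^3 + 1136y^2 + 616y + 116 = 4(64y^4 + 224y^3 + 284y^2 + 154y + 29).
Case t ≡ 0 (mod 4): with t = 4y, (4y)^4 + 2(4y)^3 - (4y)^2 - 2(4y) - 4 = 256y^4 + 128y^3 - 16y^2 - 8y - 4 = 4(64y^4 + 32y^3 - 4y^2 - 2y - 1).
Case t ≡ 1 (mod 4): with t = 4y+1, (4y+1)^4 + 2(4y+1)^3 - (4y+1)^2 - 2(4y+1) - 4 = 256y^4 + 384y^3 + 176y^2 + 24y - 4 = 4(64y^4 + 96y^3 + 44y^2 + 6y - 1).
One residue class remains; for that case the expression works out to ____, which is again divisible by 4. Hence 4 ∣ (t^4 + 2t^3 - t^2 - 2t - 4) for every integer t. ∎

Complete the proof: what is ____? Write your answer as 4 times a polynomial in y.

4(64y^4 + 160y^3 + 140y^2 + 50y + 5)

The residues treated are {3, 0, 1}, so the missing case is t ≡ 2 (mod 4); write t = 4y+2.
Then (4y+2)^4 + 2(4y+2)^3 - (4y+2)^2 - 2(4y+2) - 4 = 256y^4 + 640y^3 + 560y^2 + 200y + 20 = 4(64y^4 + 160y^3 + 140y^2 + 50y + 5).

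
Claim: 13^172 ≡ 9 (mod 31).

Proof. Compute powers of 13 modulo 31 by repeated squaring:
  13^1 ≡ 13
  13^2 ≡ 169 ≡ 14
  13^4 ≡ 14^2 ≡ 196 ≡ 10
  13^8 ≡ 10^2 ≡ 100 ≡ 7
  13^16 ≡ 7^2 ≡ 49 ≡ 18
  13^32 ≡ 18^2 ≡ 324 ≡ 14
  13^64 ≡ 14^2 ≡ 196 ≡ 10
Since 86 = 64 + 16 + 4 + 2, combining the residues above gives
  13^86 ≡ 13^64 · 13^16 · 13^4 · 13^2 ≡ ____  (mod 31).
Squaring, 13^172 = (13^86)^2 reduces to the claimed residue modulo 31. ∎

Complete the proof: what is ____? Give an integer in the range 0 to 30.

13^64 · 13^16 · 13^4 · 13^2 ≡ 10 · 18 · 10 · 14 = 25200.
25200 mod 31 = 28, so 13^86 ≡ 28 (mod 31).

28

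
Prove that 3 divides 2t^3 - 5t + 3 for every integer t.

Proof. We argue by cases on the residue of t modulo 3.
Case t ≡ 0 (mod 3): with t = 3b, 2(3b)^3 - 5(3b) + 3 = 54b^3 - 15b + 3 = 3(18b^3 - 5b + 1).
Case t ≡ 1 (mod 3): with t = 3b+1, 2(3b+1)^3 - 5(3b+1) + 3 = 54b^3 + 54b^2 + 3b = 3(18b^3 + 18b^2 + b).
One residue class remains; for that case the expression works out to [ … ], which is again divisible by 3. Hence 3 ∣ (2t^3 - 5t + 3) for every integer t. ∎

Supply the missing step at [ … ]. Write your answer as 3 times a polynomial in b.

3(18b^3 + 36b^2 + 19b + 3)

The residues treated are {0, 1}, so the missing case is t ≡ 2 (mod 3); write t = 3b+2.
Then 2(3b+2)^3 - 5(3b+2) + 3 = 54b^3 + 108b^2 + 57b + 9 = 3(18b^3 + 36b^2 + 19b + 3).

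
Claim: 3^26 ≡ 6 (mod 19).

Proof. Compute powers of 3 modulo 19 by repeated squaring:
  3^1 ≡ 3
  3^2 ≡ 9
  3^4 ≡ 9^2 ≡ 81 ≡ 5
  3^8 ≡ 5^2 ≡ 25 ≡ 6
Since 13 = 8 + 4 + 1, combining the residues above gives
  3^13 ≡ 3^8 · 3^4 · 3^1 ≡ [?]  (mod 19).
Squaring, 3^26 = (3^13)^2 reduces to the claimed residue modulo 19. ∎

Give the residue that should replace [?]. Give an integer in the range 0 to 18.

Multiply the listed residues: 6 · 5 · 3 = 30 → 90.
Reducing modulo 19: 90 = 4·19 + 14, so 3^13 ≡ 14.

14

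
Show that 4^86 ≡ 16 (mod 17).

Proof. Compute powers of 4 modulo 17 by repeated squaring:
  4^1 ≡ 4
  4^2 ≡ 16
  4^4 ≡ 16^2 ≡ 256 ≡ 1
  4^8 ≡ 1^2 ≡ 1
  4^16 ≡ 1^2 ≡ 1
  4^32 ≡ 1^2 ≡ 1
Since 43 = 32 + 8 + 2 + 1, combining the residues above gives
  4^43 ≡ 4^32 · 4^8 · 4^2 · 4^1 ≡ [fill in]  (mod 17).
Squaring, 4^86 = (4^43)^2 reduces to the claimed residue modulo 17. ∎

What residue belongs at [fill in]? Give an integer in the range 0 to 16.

4^32 · 4^8 · 4^2 · 4^1 ≡ 1 · 1 · 16 · 4 = 64.
64 mod 17 = 13, so 4^43 ≡ 13 (mod 17).

13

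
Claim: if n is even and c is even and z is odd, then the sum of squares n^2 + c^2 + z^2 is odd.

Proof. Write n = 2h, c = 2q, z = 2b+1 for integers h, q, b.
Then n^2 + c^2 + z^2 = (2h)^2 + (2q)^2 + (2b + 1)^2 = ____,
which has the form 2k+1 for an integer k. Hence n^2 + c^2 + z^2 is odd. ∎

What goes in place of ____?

2(2b^2 + 2b + 2h^2 + 2q^2) + 1

Expanding: (2h)^2 + (2q)^2 + (2b + 1)^2 = 4b^2 + 4b + 4h^2 + 4q^2 + 1.
Every term except the constant is even, so this is 2(2b^2 + 2b + 2h^2 + 2q^2) + 1,
and 2b^2 + 2b + 2h^2 + 2q^2 ∈ ℤ gives the required form.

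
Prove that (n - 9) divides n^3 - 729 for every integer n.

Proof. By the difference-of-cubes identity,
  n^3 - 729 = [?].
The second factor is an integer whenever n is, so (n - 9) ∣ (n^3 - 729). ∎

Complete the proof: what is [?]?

(n - 9)(n^2 + 9n + 81)

a^3 - b^3 = (a - b)(a^2 + ab + b^2). With a = n, b = 9:
n^3 - 729 = (n - 9)(n^2 + 9n + 81).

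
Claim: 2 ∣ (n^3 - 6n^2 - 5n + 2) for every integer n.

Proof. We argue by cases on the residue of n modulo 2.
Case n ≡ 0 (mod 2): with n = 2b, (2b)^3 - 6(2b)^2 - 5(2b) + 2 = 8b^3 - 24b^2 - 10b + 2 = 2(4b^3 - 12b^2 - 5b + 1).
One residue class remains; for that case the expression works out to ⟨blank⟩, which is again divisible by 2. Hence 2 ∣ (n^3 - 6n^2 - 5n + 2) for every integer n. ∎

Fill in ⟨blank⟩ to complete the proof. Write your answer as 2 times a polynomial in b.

The residues treated are {0}, so the missing case is n ≡ 1 (mod 2); write n = 2b+1.
Then (2b+1)^3 - 6(2b+1)^2 - 5(2b+1) + 2 = 8b^3 - 12b^2 - 28b - 8 = 2(4b^3 - 6b^2 - 14b - 4).

2(4b^3 - 6b^2 - 14b - 4)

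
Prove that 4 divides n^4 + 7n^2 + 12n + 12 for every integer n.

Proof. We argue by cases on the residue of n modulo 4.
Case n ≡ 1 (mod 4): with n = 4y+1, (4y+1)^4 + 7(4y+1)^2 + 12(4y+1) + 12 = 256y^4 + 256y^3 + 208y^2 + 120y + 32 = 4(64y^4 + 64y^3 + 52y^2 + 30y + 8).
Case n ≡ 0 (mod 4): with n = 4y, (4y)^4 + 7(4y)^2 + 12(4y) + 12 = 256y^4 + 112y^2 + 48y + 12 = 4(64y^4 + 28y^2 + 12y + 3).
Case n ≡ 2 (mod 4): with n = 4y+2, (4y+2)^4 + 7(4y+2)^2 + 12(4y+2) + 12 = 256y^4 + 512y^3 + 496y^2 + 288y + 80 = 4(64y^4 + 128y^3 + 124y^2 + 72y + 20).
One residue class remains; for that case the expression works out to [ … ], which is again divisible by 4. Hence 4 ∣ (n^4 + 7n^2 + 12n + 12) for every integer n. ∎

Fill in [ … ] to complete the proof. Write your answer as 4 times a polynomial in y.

4(64y^4 + 192y^3 + 244y^2 + 162y + 48)

Only n ≡ 3 (mod 4) is unaccounted for. Put n = 4y+3:
(4y+3)^4 + 7(4y+3)^2 + 12(4y+3) + 12 expands to 256y^4 + 768y^3 + 976y^2 + 648y + 192,
and factoring out 4 leaves 4(64y^4 + 192y^3 + 244y^2 + 162y + 48).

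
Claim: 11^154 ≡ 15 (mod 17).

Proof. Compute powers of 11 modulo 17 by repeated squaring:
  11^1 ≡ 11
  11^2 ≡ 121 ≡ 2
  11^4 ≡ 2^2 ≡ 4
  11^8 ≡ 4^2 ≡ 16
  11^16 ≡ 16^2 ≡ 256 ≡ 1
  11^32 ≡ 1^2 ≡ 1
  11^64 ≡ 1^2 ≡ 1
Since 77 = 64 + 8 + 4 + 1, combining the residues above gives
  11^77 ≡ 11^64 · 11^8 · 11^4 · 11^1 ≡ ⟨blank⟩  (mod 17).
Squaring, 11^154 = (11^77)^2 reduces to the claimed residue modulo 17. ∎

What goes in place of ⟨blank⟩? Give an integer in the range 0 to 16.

Multiply the listed residues: 1 · 16 · 4 · 11 = 16 → 64 → 704.
Reducing modulo 17: 704 = 41·17 + 7, so 11^77 ≡ 7.

7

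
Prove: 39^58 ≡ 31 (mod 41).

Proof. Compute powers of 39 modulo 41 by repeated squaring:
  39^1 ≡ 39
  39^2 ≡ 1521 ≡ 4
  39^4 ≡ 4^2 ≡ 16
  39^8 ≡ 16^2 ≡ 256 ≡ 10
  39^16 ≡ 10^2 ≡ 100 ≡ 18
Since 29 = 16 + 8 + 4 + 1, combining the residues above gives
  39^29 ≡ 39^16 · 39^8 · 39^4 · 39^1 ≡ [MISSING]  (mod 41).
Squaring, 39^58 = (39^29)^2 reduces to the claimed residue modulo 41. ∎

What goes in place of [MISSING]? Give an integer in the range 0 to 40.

21

Multiply the listed residues: 18 · 10 · 16 · 39 = 180 → 2880 → 112320.
Reducing modulo 41: 112320 = 2739·41 + 21, so 39^29 ≡ 21.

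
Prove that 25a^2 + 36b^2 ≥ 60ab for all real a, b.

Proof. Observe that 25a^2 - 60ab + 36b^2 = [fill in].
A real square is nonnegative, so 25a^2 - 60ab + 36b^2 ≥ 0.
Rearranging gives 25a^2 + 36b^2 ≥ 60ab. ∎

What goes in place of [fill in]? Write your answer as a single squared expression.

The leading and trailing coefficients are 5^2 and 6^2, and 60 = 2·5·6, so the trinomial is (5a - 6b)^2.
Hence 25a^2 - 60ab + 36b^2 ≥ 0.

(5a - 6b)^2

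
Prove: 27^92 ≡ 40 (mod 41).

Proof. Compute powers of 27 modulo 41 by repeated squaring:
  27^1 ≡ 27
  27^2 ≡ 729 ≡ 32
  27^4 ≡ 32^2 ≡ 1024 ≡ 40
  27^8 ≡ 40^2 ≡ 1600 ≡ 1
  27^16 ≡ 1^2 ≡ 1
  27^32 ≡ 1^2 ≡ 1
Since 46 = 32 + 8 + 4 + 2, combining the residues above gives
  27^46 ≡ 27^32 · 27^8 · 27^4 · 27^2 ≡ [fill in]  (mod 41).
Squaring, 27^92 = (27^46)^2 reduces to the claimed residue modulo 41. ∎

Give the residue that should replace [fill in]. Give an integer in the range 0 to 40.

9

Multiply the listed residues: 1 · 1 · 40 · 32 = 1 → 40 → 1280.
Reducing modulo 41: 1280 = 31·41 + 9, so 27^46 ≡ 9.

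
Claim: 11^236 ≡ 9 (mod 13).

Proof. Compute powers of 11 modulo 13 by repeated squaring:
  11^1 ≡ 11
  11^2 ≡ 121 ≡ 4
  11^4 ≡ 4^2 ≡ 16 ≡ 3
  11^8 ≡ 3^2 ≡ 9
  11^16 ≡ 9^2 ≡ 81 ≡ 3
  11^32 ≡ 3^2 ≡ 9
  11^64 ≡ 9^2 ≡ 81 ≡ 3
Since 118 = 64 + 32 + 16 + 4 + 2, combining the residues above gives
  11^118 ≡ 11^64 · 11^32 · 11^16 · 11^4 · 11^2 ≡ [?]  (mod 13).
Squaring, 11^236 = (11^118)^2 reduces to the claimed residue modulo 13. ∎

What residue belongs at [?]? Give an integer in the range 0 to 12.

10

11^64 · 11^32 · 11^16 · 11^4 · 11^2 ≡ 3 · 9 · 3 · 3 · 4 = 972.
972 mod 13 = 10, so 11^118 ≡ 10 (mod 13).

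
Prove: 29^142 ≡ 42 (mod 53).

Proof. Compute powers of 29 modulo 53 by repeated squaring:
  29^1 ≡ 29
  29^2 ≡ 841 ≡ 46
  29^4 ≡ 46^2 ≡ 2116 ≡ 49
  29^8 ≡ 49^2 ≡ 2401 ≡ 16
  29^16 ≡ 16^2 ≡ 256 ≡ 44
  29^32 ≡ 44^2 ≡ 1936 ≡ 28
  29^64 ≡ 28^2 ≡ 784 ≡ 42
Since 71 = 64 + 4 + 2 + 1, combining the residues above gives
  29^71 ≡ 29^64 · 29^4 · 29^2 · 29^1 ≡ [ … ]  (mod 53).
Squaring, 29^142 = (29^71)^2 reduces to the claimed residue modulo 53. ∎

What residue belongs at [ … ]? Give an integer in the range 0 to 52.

Multiply the listed residues: 42 · 49 · 46 · 29 = 2058 → 94668 → 2745372.
Reducing modulo 53: 2745372 = 51799·53 + 25, so 29^71 ≡ 25.

25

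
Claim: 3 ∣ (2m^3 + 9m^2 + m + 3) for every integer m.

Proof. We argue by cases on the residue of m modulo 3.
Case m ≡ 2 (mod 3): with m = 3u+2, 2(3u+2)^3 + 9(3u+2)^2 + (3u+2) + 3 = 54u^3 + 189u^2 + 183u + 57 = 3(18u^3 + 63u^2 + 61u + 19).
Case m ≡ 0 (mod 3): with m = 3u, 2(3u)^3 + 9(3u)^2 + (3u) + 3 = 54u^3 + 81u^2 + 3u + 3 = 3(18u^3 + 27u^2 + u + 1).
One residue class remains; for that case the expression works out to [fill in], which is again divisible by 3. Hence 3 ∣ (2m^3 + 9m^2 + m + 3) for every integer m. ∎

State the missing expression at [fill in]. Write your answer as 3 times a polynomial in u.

3(18u^3 + 45u^2 + 25u + 5)

Only m ≡ 1 (mod 3) is unaccounted for. Put m = 3u+1:
2(3u+1)^3 + 9(3u+1)^2 + (3u+1) + 3 expands to 54u^3 + 135u^2 + 75u + 15,
and factoring out 3 leaves 3(18u^3 + 45u^2 + 25u + 5).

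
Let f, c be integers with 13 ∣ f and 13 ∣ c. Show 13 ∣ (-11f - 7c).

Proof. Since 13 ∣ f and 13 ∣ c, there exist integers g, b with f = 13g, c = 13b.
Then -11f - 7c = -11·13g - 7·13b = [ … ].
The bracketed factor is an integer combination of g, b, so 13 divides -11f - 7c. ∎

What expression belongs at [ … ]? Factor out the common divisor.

Each term has a factor of 13: -11·13g - 7·13b = 13·(-7b - 11g).
Since -7b - 11g is an integer, 13 ∣ (-11f - 7c).

13(-7b - 11g)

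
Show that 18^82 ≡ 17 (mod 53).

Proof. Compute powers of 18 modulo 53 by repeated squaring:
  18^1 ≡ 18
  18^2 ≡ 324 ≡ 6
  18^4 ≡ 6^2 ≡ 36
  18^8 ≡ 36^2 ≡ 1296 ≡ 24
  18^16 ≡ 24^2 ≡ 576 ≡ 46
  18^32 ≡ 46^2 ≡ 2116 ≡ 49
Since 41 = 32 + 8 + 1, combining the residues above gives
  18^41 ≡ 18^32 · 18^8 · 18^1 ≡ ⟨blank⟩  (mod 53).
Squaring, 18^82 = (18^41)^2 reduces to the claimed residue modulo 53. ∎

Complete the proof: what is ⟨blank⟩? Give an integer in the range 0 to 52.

18^32 · 18^8 · 18^1 ≡ 49 · 24 · 18 = 21168.
21168 mod 53 = 21, so 18^41 ≡ 21 (mod 53).

21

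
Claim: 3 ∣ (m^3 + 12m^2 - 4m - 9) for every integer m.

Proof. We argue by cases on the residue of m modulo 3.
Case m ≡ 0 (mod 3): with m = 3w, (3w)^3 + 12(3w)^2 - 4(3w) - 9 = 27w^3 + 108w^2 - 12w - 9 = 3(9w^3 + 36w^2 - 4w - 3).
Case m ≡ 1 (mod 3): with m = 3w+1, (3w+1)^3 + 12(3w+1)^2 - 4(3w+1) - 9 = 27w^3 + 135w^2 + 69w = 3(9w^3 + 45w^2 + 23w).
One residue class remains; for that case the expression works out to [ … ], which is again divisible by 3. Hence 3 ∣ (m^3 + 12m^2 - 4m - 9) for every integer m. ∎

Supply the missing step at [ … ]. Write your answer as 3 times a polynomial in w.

Only m ≡ 2 (mod 3) is unaccounted for. Put m = 3w+2:
(3w+2)^3 + 12(3w+2)^2 - 4(3w+2) - 9 expands to 27w^3 + 162w^2 + 168w + 39,
and factoring out 3 leaves 3(9w^3 + 54w^2 + 56w + 13).

3(9w^3 + 54w^2 + 56w + 13)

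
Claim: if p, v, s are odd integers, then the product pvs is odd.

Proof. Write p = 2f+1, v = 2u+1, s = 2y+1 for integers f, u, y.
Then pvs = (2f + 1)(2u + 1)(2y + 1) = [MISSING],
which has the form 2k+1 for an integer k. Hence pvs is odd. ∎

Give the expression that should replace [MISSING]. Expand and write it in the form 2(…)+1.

(2f + 1)(2u + 1)(2y + 1) = 8fuy + 4fu + 4fy + 2f + 4uy + 2u + 2y + 1
= 2(4fuy + 2fu + 2fy + f + 2uy + u + y) + 1.
Since 4fuy + 2fu + 2fy + f + 2uy + u + y is an integer, the product is of the form 2k+1 for an integer k.

2(4fuy + 2fu + 2fy + f + 2uy + u + y) + 1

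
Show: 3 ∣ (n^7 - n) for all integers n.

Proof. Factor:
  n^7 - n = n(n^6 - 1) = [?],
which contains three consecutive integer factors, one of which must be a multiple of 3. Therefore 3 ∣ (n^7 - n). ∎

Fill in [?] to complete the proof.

n^6 - 1 = (n^2 - 1)(n^4 + n^2 + 1), and n^2 - 1 = (n-1)(n+1).
So n(n^6 - 1) = (n - 1)n(n + 1)(n^4 + n^2 + 1).

(n - 1)n(n + 1)(n^4 + n^2 + 1)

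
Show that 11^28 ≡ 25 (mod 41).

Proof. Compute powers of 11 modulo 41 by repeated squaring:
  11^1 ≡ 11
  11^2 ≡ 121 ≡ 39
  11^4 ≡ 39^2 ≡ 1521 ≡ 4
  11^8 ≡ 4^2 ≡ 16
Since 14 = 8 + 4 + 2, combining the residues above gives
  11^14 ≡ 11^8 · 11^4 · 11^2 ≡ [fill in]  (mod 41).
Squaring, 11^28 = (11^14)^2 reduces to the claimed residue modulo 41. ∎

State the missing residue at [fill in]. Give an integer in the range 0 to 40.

36

Multiply the listed residues: 16 · 4 · 39 = 64 → 2496.
Reducing modulo 41: 2496 = 60·41 + 36, so 11^14 ≡ 36.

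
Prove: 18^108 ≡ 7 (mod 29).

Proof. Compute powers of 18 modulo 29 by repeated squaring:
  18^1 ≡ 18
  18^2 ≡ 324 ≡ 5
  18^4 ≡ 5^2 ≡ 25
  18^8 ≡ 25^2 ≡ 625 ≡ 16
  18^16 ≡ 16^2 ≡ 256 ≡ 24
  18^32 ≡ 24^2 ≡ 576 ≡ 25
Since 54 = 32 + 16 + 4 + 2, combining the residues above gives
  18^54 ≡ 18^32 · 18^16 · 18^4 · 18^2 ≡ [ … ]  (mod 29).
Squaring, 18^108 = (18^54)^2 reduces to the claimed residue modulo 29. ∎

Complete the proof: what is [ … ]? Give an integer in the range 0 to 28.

Multiply the listed residues: 25 · 24 · 25 · 5 = 600 → 15000 → 75000.
Reducing modulo 29: 75000 = 2586·29 + 6, so 18^54 ≡ 6.

6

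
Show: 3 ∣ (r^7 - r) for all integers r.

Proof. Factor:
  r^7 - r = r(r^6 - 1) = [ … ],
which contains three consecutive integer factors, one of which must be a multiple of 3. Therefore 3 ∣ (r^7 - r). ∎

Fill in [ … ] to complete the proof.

r^6 - 1 = (r^2 - 1)(r^4 + r^2 + 1), and r^2 - 1 = (r-1)(r+1).
So r(r^6 - 1) = (r - 1)r(r + 1)(r^4 + r^2 + 1).

(r - 1)r(r + 1)(r^4 + r^2 + 1)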